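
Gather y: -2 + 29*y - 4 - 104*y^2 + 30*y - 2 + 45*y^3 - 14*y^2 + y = 45*y^3 - 118*y^2 + 60*y - 8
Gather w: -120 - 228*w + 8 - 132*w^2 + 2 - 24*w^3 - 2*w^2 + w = -24*w^3 - 134*w^2 - 227*w - 110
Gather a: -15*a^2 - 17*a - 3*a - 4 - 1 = -15*a^2 - 20*a - 5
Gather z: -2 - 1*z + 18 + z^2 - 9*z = z^2 - 10*z + 16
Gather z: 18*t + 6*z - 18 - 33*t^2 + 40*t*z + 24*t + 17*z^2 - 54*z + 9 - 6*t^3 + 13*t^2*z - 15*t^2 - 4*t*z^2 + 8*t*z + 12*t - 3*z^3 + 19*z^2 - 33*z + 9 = -6*t^3 - 48*t^2 + 54*t - 3*z^3 + z^2*(36 - 4*t) + z*(13*t^2 + 48*t - 81)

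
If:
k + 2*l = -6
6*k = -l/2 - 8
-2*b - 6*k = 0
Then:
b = 78/23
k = -26/23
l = -56/23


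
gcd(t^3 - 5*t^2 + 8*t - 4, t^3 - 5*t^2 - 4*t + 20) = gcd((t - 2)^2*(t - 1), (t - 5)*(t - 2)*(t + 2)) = t - 2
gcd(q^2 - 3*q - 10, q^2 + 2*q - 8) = 1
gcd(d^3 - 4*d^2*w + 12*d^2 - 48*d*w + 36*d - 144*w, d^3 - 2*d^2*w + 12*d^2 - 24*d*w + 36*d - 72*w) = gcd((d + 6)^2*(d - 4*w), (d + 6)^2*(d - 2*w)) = d^2 + 12*d + 36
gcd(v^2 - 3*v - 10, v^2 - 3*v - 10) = v^2 - 3*v - 10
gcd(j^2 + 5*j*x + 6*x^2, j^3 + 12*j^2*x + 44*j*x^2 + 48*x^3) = j + 2*x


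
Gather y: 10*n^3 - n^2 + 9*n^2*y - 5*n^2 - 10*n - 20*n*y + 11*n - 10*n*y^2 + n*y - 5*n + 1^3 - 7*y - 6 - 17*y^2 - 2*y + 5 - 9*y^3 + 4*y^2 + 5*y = 10*n^3 - 6*n^2 - 4*n - 9*y^3 + y^2*(-10*n - 13) + y*(9*n^2 - 19*n - 4)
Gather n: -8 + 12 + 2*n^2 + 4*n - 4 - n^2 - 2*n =n^2 + 2*n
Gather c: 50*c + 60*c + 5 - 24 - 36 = 110*c - 55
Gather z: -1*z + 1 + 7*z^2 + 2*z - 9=7*z^2 + z - 8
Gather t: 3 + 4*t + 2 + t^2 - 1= t^2 + 4*t + 4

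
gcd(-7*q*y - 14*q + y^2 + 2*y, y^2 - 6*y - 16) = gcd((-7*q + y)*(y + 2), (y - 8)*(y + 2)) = y + 2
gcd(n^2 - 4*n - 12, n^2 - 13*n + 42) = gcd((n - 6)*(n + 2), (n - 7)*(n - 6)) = n - 6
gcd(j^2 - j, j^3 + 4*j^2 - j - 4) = j - 1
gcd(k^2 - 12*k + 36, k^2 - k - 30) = k - 6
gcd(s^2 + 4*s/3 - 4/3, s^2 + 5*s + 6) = s + 2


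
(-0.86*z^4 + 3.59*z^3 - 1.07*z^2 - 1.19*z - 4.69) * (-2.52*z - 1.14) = 2.1672*z^5 - 8.0664*z^4 - 1.3962*z^3 + 4.2186*z^2 + 13.1754*z + 5.3466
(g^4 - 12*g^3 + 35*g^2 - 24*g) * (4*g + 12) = 4*g^5 - 36*g^4 - 4*g^3 + 324*g^2 - 288*g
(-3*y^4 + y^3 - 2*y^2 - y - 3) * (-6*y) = 18*y^5 - 6*y^4 + 12*y^3 + 6*y^2 + 18*y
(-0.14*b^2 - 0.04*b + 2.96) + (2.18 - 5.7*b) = -0.14*b^2 - 5.74*b + 5.14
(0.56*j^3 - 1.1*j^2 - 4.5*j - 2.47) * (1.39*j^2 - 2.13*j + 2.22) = 0.7784*j^5 - 2.7218*j^4 - 2.6688*j^3 + 3.7097*j^2 - 4.7289*j - 5.4834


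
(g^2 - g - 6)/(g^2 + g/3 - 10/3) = 3*(g - 3)/(3*g - 5)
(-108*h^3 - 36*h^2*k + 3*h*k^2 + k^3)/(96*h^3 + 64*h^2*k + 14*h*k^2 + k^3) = (-18*h^2 - 3*h*k + k^2)/(16*h^2 + 8*h*k + k^2)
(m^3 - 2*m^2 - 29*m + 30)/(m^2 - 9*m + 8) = (m^2 - m - 30)/(m - 8)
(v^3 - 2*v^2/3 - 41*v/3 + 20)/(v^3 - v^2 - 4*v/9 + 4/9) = 3*(3*v^3 - 2*v^2 - 41*v + 60)/(9*v^3 - 9*v^2 - 4*v + 4)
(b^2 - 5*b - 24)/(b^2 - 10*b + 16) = (b + 3)/(b - 2)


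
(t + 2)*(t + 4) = t^2 + 6*t + 8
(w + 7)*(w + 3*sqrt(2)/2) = w^2 + 3*sqrt(2)*w/2 + 7*w + 21*sqrt(2)/2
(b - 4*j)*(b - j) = b^2 - 5*b*j + 4*j^2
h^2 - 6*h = h*(h - 6)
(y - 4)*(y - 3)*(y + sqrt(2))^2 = y^4 - 7*y^3 + 2*sqrt(2)*y^3 - 14*sqrt(2)*y^2 + 14*y^2 - 14*y + 24*sqrt(2)*y + 24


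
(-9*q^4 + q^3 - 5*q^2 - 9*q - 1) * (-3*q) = 27*q^5 - 3*q^4 + 15*q^3 + 27*q^2 + 3*q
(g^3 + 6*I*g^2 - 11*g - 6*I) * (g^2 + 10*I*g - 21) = g^5 + 16*I*g^4 - 92*g^3 - 242*I*g^2 + 291*g + 126*I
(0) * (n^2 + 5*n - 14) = 0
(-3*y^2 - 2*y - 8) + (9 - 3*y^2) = -6*y^2 - 2*y + 1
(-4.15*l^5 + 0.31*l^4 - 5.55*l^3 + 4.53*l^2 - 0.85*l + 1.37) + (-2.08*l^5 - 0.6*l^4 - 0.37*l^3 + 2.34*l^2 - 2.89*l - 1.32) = -6.23*l^5 - 0.29*l^4 - 5.92*l^3 + 6.87*l^2 - 3.74*l + 0.05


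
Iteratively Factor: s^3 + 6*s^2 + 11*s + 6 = (s + 2)*(s^2 + 4*s + 3) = (s + 1)*(s + 2)*(s + 3)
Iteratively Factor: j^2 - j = (j)*(j - 1)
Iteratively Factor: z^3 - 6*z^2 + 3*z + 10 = (z + 1)*(z^2 - 7*z + 10) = (z - 2)*(z + 1)*(z - 5)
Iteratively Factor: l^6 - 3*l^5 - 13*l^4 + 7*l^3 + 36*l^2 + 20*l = (l - 5)*(l^5 + 2*l^4 - 3*l^3 - 8*l^2 - 4*l) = (l - 5)*(l + 1)*(l^4 + l^3 - 4*l^2 - 4*l) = (l - 5)*(l + 1)^2*(l^3 - 4*l) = (l - 5)*(l - 2)*(l + 1)^2*(l^2 + 2*l) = (l - 5)*(l - 2)*(l + 1)^2*(l + 2)*(l)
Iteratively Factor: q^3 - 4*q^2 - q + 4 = (q - 1)*(q^2 - 3*q - 4) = (q - 4)*(q - 1)*(q + 1)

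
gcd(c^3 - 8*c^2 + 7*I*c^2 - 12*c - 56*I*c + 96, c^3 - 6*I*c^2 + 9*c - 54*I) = c + 3*I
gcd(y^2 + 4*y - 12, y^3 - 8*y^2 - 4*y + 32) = y - 2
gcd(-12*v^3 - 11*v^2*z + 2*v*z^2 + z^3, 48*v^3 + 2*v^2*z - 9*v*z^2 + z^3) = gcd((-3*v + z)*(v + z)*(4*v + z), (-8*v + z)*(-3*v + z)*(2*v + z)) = -3*v + z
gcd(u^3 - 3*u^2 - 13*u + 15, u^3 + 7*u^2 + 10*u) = 1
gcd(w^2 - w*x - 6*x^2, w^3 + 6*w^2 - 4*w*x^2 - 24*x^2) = w + 2*x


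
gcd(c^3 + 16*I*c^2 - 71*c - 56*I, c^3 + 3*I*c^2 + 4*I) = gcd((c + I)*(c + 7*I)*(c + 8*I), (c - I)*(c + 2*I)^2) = 1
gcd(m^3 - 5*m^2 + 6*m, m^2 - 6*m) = m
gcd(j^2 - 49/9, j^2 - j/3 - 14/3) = j - 7/3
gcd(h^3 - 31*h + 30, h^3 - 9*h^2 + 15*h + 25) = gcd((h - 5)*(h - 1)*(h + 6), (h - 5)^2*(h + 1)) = h - 5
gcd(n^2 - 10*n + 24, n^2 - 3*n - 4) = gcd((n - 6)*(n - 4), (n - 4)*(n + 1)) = n - 4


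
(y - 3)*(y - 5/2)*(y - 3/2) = y^3 - 7*y^2 + 63*y/4 - 45/4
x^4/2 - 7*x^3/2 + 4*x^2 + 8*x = x*(x/2 + 1/2)*(x - 4)^2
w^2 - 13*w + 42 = (w - 7)*(w - 6)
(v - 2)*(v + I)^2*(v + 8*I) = v^4 - 2*v^3 + 10*I*v^3 - 17*v^2 - 20*I*v^2 + 34*v - 8*I*v + 16*I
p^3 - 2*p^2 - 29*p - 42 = (p - 7)*(p + 2)*(p + 3)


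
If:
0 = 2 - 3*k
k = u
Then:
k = 2/3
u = 2/3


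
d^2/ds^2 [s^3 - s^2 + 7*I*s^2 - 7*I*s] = 6*s - 2 + 14*I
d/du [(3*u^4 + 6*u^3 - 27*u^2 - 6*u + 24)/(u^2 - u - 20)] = 3*(2*u^3 - 17*u^2 + 20*u + 3)/(u^2 - 10*u + 25)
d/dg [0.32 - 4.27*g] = -4.27000000000000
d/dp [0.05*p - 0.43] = 0.0500000000000000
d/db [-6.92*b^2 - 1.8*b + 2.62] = -13.84*b - 1.8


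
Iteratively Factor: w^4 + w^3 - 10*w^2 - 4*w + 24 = (w - 2)*(w^3 + 3*w^2 - 4*w - 12) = (w - 2)*(w + 2)*(w^2 + w - 6) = (w - 2)^2*(w + 2)*(w + 3)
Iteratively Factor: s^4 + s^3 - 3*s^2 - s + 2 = (s + 2)*(s^3 - s^2 - s + 1) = (s + 1)*(s + 2)*(s^2 - 2*s + 1) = (s - 1)*(s + 1)*(s + 2)*(s - 1)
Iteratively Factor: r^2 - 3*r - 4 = (r + 1)*(r - 4)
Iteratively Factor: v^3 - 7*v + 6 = (v + 3)*(v^2 - 3*v + 2) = (v - 1)*(v + 3)*(v - 2)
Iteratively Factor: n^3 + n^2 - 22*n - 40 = (n - 5)*(n^2 + 6*n + 8) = (n - 5)*(n + 4)*(n + 2)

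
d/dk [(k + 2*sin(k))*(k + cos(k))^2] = (k + cos(k))*(-2*(k + 2*sin(k))*(sin(k) - 1) + (k + cos(k))*(2*cos(k) + 1))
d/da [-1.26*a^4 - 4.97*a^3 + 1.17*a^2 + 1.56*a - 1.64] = -5.04*a^3 - 14.91*a^2 + 2.34*a + 1.56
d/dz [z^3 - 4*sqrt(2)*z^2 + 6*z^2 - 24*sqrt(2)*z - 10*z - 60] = 3*z^2 - 8*sqrt(2)*z + 12*z - 24*sqrt(2) - 10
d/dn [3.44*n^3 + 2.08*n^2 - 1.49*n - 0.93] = 10.32*n^2 + 4.16*n - 1.49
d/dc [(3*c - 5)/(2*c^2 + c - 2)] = (6*c^2 + 3*c - (3*c - 5)*(4*c + 1) - 6)/(2*c^2 + c - 2)^2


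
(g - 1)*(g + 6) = g^2 + 5*g - 6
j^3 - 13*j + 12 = (j - 3)*(j - 1)*(j + 4)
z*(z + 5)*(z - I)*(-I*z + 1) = -I*z^4 - 5*I*z^3 - I*z^2 - 5*I*z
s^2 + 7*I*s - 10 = (s + 2*I)*(s + 5*I)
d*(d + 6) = d^2 + 6*d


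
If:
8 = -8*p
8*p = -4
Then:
No Solution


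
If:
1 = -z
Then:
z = -1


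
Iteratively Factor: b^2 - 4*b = (b - 4)*(b)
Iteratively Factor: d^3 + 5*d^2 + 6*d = (d + 2)*(d^2 + 3*d) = d*(d + 2)*(d + 3)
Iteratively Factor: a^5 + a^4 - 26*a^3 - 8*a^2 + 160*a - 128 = (a - 2)*(a^4 + 3*a^3 - 20*a^2 - 48*a + 64) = (a - 2)*(a + 4)*(a^3 - a^2 - 16*a + 16) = (a - 2)*(a - 1)*(a + 4)*(a^2 - 16) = (a - 2)*(a - 1)*(a + 4)^2*(a - 4)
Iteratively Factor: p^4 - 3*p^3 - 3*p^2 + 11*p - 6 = (p - 1)*(p^3 - 2*p^2 - 5*p + 6) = (p - 1)^2*(p^2 - p - 6) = (p - 1)^2*(p + 2)*(p - 3)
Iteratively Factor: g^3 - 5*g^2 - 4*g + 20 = (g - 5)*(g^2 - 4) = (g - 5)*(g + 2)*(g - 2)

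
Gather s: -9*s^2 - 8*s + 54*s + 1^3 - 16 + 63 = -9*s^2 + 46*s + 48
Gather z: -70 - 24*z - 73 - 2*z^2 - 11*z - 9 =-2*z^2 - 35*z - 152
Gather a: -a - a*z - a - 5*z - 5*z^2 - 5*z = a*(-z - 2) - 5*z^2 - 10*z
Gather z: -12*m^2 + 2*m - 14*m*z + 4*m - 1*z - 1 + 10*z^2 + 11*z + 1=-12*m^2 + 6*m + 10*z^2 + z*(10 - 14*m)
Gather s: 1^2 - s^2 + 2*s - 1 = -s^2 + 2*s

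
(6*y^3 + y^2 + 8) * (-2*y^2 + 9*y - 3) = -12*y^5 + 52*y^4 - 9*y^3 - 19*y^2 + 72*y - 24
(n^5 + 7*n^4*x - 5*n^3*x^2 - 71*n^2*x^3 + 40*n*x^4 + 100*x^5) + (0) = n^5 + 7*n^4*x - 5*n^3*x^2 - 71*n^2*x^3 + 40*n*x^4 + 100*x^5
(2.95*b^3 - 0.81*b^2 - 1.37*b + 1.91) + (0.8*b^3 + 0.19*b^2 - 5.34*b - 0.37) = 3.75*b^3 - 0.62*b^2 - 6.71*b + 1.54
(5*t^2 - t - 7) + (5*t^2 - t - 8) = 10*t^2 - 2*t - 15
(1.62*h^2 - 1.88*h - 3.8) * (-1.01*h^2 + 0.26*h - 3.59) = -1.6362*h^4 + 2.32*h^3 - 2.4666*h^2 + 5.7612*h + 13.642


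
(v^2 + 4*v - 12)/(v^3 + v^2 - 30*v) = (v - 2)/(v*(v - 5))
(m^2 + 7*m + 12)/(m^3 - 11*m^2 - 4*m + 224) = (m + 3)/(m^2 - 15*m + 56)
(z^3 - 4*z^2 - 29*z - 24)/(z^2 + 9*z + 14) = (z^3 - 4*z^2 - 29*z - 24)/(z^2 + 9*z + 14)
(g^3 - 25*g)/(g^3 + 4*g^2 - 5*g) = (g - 5)/(g - 1)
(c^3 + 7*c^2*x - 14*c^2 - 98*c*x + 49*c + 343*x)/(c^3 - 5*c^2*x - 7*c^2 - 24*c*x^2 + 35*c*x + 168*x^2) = (-c^2 - 7*c*x + 7*c + 49*x)/(-c^2 + 5*c*x + 24*x^2)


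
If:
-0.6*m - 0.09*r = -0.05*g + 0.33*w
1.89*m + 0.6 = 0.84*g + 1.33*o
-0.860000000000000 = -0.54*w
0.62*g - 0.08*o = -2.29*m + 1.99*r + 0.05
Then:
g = 2.71919888791639*r + 2.33878914623393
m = 0.0765999073263657*r - 0.681026830406432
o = -1.60853627143078*r - 1.99377713707117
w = 1.59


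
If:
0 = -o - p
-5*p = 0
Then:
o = 0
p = 0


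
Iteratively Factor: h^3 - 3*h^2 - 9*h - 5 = (h - 5)*(h^2 + 2*h + 1) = (h - 5)*(h + 1)*(h + 1)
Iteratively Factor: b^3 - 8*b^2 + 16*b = (b - 4)*(b^2 - 4*b) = b*(b - 4)*(b - 4)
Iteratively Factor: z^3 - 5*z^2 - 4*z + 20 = (z - 2)*(z^2 - 3*z - 10) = (z - 5)*(z - 2)*(z + 2)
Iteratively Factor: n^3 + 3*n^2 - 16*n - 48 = (n + 4)*(n^2 - n - 12) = (n + 3)*(n + 4)*(n - 4)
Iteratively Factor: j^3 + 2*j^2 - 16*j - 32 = (j + 2)*(j^2 - 16) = (j + 2)*(j + 4)*(j - 4)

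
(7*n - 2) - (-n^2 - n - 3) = n^2 + 8*n + 1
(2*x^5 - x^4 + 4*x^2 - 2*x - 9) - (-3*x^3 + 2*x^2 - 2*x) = 2*x^5 - x^4 + 3*x^3 + 2*x^2 - 9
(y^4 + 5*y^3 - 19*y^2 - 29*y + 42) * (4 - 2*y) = -2*y^5 - 6*y^4 + 58*y^3 - 18*y^2 - 200*y + 168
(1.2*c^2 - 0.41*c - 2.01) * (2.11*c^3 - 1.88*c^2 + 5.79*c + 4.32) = 2.532*c^5 - 3.1211*c^4 + 3.4777*c^3 + 6.5889*c^2 - 13.4091*c - 8.6832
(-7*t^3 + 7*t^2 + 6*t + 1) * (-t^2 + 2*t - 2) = 7*t^5 - 21*t^4 + 22*t^3 - 3*t^2 - 10*t - 2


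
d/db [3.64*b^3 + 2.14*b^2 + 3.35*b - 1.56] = 10.92*b^2 + 4.28*b + 3.35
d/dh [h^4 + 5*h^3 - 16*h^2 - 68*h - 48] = 4*h^3 + 15*h^2 - 32*h - 68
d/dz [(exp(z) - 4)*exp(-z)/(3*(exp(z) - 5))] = (-exp(2*z) + 8*exp(z) - 20)*exp(-z)/(3*(exp(2*z) - 10*exp(z) + 25))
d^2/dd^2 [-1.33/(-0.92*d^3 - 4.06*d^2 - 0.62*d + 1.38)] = (-(7.3416*d + 10.7996)*(0.92*d^3 + 4.06*d^2 + 0.62*d - 1.38) + 1.33*(2.76*d^2 + 8.12*d + 0.62)*(5.52*d^2 + 16.24*d + 1.24))/(0.92*d^3 + 4.06*d^2 + 0.62*d - 1.38)^3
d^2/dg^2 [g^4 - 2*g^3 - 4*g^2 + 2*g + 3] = 12*g^2 - 12*g - 8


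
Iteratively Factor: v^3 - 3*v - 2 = (v + 1)*(v^2 - v - 2) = (v + 1)^2*(v - 2)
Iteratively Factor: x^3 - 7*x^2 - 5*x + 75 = (x - 5)*(x^2 - 2*x - 15) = (x - 5)^2*(x + 3)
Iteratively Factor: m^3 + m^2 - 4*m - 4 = (m + 1)*(m^2 - 4) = (m + 1)*(m + 2)*(m - 2)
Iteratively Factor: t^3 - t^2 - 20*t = (t - 5)*(t^2 + 4*t) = t*(t - 5)*(t + 4)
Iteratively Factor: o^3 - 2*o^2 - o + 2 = (o + 1)*(o^2 - 3*o + 2) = (o - 1)*(o + 1)*(o - 2)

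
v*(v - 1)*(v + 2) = v^3 + v^2 - 2*v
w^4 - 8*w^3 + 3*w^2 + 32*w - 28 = (w - 7)*(w - 2)*(w - 1)*(w + 2)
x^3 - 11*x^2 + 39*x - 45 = (x - 5)*(x - 3)^2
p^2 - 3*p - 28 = (p - 7)*(p + 4)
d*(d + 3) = d^2 + 3*d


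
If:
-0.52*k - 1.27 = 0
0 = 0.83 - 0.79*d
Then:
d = 1.05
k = -2.44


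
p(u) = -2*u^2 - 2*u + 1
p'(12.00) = -50.00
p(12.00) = -311.00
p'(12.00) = -50.00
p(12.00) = -311.00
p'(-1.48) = 3.92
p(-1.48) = -0.42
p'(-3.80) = 13.20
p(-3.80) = -20.28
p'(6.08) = -26.32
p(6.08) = -85.09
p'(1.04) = -6.16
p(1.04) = -3.24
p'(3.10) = -14.40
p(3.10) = -24.42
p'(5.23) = -22.92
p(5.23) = -64.17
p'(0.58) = -4.32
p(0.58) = -0.83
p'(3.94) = -17.76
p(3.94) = -37.93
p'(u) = -4*u - 2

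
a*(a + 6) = a^2 + 6*a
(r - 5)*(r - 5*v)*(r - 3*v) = r^3 - 8*r^2*v - 5*r^2 + 15*r*v^2 + 40*r*v - 75*v^2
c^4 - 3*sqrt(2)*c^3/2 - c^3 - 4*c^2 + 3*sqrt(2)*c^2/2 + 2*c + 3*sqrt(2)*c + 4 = (c - 2)*(c + 1)*(c - 2*sqrt(2))*(c + sqrt(2)/2)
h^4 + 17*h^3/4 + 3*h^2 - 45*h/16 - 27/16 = (h - 3/4)*(h + 1/2)*(h + 3/2)*(h + 3)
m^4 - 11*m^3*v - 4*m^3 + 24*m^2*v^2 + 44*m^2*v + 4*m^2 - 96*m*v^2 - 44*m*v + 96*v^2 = (m - 2)^2*(m - 8*v)*(m - 3*v)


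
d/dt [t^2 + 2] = 2*t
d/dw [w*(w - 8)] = 2*w - 8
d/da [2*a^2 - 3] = 4*a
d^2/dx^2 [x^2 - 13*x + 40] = 2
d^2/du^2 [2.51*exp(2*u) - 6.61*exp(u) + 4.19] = (10.04*exp(u) - 6.61)*exp(u)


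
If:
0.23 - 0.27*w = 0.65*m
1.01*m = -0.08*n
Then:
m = 0.353846153846154 - 0.415384615384615*w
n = 5.24423076923077*w - 4.46730769230769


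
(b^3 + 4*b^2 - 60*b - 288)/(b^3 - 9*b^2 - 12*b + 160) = (b^2 + 12*b + 36)/(b^2 - b - 20)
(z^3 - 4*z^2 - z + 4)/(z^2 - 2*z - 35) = (-z^3 + 4*z^2 + z - 4)/(-z^2 + 2*z + 35)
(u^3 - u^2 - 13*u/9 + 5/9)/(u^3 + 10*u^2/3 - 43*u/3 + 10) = (3*u^2 + 2*u - 1)/(3*(u^2 + 5*u - 6))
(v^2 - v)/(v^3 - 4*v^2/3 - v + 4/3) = 3*v/(3*v^2 - v - 4)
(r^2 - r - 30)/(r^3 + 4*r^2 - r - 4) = (r^2 - r - 30)/(r^3 + 4*r^2 - r - 4)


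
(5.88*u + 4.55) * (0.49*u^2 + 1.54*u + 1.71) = 2.8812*u^3 + 11.2847*u^2 + 17.0618*u + 7.7805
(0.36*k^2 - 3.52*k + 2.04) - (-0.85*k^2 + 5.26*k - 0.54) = 1.21*k^2 - 8.78*k + 2.58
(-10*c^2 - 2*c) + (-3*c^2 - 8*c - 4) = -13*c^2 - 10*c - 4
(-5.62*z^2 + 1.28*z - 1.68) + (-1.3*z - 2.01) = -5.62*z^2 - 0.02*z - 3.69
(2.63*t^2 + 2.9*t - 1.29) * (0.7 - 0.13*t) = -0.3419*t^3 + 1.464*t^2 + 2.1977*t - 0.903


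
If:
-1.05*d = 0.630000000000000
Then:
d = -0.60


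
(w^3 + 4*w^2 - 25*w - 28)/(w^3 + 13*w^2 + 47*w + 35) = (w - 4)/(w + 5)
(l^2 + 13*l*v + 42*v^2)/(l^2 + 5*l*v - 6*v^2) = (-l - 7*v)/(-l + v)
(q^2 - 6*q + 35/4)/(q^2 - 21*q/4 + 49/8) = 2*(2*q - 5)/(4*q - 7)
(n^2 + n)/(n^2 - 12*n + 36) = n*(n + 1)/(n^2 - 12*n + 36)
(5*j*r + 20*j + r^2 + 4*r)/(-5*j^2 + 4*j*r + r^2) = (r + 4)/(-j + r)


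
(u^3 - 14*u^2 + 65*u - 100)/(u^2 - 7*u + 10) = (u^2 - 9*u + 20)/(u - 2)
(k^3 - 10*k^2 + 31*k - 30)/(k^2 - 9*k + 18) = (k^2 - 7*k + 10)/(k - 6)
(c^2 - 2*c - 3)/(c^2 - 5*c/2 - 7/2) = 2*(c - 3)/(2*c - 7)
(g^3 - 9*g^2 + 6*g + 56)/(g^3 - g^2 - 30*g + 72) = (g^2 - 5*g - 14)/(g^2 + 3*g - 18)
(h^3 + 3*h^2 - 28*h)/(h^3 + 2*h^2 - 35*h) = (h - 4)/(h - 5)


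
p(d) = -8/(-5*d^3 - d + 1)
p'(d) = -8*(15*d^2 + 1)/(-5*d^3 - d + 1)^2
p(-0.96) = -1.25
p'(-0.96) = -2.91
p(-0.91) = -1.41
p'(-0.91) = -3.33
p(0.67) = 6.82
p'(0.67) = -44.90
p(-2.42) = -0.11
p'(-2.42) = -0.13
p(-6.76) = -0.01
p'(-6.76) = -0.00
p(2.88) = 0.07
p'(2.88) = -0.07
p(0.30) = -14.16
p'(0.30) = -58.89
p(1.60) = 0.38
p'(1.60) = -0.71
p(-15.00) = 0.00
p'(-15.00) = 0.00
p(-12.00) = 0.00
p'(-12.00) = 0.00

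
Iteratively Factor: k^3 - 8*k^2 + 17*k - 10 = (k - 2)*(k^2 - 6*k + 5) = (k - 2)*(k - 1)*(k - 5)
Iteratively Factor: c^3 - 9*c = (c + 3)*(c^2 - 3*c) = c*(c + 3)*(c - 3)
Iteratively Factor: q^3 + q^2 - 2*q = (q)*(q^2 + q - 2) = q*(q - 1)*(q + 2)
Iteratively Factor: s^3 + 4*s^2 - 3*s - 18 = (s + 3)*(s^2 + s - 6) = (s + 3)^2*(s - 2)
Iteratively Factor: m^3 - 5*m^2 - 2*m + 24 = (m - 3)*(m^2 - 2*m - 8) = (m - 4)*(m - 3)*(m + 2)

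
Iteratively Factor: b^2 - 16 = (b - 4)*(b + 4)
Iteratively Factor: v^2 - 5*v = (v)*(v - 5)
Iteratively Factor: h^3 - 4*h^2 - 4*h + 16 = (h - 2)*(h^2 - 2*h - 8) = (h - 4)*(h - 2)*(h + 2)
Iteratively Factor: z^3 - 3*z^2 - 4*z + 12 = (z - 2)*(z^2 - z - 6) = (z - 2)*(z + 2)*(z - 3)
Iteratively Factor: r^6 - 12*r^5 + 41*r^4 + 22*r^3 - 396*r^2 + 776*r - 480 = (r - 2)*(r^5 - 10*r^4 + 21*r^3 + 64*r^2 - 268*r + 240) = (r - 2)*(r + 3)*(r^4 - 13*r^3 + 60*r^2 - 116*r + 80) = (r - 2)^2*(r + 3)*(r^3 - 11*r^2 + 38*r - 40) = (r - 4)*(r - 2)^2*(r + 3)*(r^2 - 7*r + 10) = (r - 4)*(r - 2)^3*(r + 3)*(r - 5)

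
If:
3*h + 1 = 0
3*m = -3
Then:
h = -1/3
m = -1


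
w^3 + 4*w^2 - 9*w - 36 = (w - 3)*(w + 3)*(w + 4)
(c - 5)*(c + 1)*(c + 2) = c^3 - 2*c^2 - 13*c - 10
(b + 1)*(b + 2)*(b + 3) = b^3 + 6*b^2 + 11*b + 6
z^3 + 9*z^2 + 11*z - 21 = (z - 1)*(z + 3)*(z + 7)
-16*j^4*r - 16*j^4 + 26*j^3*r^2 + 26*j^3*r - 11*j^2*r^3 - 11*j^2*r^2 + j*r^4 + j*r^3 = (-8*j + r)*(-2*j + r)*(-j + r)*(j*r + j)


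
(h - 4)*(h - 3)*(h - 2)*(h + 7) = h^4 - 2*h^3 - 37*h^2 + 158*h - 168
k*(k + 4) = k^2 + 4*k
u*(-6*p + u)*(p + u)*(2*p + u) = -12*p^3*u - 16*p^2*u^2 - 3*p*u^3 + u^4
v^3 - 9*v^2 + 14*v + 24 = (v - 6)*(v - 4)*(v + 1)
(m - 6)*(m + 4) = m^2 - 2*m - 24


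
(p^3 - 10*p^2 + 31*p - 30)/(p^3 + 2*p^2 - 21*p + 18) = (p^2 - 7*p + 10)/(p^2 + 5*p - 6)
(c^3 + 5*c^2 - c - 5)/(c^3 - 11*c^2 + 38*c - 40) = (c^3 + 5*c^2 - c - 5)/(c^3 - 11*c^2 + 38*c - 40)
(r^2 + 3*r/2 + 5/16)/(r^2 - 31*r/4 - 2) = (r + 5/4)/(r - 8)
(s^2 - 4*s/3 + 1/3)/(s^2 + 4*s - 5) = (s - 1/3)/(s + 5)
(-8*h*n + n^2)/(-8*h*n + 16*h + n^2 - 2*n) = n/(n - 2)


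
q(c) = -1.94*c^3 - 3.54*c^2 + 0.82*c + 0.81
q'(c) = -5.82*c^2 - 7.08*c + 0.82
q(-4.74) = 123.99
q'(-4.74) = -96.38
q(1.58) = -14.38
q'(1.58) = -24.90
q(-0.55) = -0.39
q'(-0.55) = 2.95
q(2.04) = -28.72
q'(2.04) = -37.84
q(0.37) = 0.53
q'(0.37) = -2.60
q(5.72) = -473.39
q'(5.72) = -230.10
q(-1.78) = -0.92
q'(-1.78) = -5.02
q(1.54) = -13.41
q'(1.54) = -23.89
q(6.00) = -540.75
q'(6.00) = -251.18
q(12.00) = -3851.43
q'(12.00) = -922.22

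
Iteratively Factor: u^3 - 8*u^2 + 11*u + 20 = (u - 5)*(u^2 - 3*u - 4) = (u - 5)*(u + 1)*(u - 4)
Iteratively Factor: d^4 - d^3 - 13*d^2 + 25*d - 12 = (d - 3)*(d^3 + 2*d^2 - 7*d + 4) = (d - 3)*(d + 4)*(d^2 - 2*d + 1) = (d - 3)*(d - 1)*(d + 4)*(d - 1)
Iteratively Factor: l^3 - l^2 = (l)*(l^2 - l) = l^2*(l - 1)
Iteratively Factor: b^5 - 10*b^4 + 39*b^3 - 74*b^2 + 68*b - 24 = (b - 3)*(b^4 - 7*b^3 + 18*b^2 - 20*b + 8) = (b - 3)*(b - 2)*(b^3 - 5*b^2 + 8*b - 4) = (b - 3)*(b - 2)^2*(b^2 - 3*b + 2) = (b - 3)*(b - 2)^2*(b - 1)*(b - 2)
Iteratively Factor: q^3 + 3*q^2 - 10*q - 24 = (q - 3)*(q^2 + 6*q + 8) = (q - 3)*(q + 4)*(q + 2)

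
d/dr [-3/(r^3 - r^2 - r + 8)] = 3*(3*r^2 - 2*r - 1)/(r^3 - r^2 - r + 8)^2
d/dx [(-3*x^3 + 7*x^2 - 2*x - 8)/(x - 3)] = 2*(-3*x^3 + 17*x^2 - 21*x + 7)/(x^2 - 6*x + 9)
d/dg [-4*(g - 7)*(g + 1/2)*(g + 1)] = -12*g^2 + 44*g + 40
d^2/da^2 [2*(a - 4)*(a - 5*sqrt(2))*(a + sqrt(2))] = 12*a - 16*sqrt(2) - 16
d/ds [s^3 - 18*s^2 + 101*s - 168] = 3*s^2 - 36*s + 101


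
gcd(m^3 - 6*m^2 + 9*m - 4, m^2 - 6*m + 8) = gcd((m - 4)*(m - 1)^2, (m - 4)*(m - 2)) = m - 4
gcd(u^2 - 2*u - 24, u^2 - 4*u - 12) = u - 6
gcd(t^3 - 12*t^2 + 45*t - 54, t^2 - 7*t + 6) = t - 6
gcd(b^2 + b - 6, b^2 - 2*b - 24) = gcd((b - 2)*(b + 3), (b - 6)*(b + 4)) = 1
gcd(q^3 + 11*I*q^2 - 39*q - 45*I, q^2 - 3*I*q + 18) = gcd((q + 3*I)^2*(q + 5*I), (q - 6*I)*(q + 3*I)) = q + 3*I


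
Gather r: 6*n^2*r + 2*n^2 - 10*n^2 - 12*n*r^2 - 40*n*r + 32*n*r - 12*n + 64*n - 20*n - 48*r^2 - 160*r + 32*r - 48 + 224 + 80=-8*n^2 + 32*n + r^2*(-12*n - 48) + r*(6*n^2 - 8*n - 128) + 256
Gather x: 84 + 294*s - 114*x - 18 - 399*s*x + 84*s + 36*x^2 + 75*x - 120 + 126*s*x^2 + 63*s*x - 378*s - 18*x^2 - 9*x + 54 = x^2*(126*s + 18) + x*(-336*s - 48)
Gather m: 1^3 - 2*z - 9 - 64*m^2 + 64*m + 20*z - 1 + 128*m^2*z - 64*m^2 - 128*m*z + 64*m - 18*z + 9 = m^2*(128*z - 128) + m*(128 - 128*z)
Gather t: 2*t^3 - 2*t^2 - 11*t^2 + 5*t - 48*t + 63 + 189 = 2*t^3 - 13*t^2 - 43*t + 252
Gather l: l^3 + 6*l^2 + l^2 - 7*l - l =l^3 + 7*l^2 - 8*l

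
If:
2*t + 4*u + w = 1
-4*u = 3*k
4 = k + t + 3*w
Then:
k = 7/5 - w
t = 13/5 - 2*w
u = 3*w/4 - 21/20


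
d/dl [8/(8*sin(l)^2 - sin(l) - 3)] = 8*(1 - 16*sin(l))*cos(l)/(-8*sin(l)^2 + sin(l) + 3)^2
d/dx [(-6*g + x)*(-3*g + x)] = -9*g + 2*x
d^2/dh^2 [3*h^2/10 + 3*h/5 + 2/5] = 3/5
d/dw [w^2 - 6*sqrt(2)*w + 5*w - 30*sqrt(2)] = 2*w - 6*sqrt(2) + 5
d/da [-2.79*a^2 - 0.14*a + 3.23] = -5.58*a - 0.14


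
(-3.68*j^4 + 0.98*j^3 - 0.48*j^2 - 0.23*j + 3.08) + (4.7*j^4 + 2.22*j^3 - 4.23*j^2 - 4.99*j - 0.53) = 1.02*j^4 + 3.2*j^3 - 4.71*j^2 - 5.22*j + 2.55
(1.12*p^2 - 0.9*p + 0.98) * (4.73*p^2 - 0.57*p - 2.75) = 5.2976*p^4 - 4.8954*p^3 + 2.0684*p^2 + 1.9164*p - 2.695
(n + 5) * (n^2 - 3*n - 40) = n^3 + 2*n^2 - 55*n - 200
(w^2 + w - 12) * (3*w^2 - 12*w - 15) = 3*w^4 - 9*w^3 - 63*w^2 + 129*w + 180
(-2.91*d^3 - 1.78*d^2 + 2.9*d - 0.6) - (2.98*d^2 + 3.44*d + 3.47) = -2.91*d^3 - 4.76*d^2 - 0.54*d - 4.07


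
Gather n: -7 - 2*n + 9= 2 - 2*n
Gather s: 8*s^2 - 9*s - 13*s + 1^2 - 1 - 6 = 8*s^2 - 22*s - 6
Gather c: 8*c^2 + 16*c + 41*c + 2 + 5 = 8*c^2 + 57*c + 7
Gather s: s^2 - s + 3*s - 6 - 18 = s^2 + 2*s - 24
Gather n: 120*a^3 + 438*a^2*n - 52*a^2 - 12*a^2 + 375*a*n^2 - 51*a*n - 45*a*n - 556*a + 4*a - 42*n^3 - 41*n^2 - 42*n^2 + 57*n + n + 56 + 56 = 120*a^3 - 64*a^2 - 552*a - 42*n^3 + n^2*(375*a - 83) + n*(438*a^2 - 96*a + 58) + 112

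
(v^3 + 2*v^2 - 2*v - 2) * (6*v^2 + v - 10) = 6*v^5 + 13*v^4 - 20*v^3 - 34*v^2 + 18*v + 20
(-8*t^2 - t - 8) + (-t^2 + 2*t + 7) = -9*t^2 + t - 1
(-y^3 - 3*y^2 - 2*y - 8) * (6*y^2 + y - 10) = -6*y^5 - 19*y^4 - 5*y^3 - 20*y^2 + 12*y + 80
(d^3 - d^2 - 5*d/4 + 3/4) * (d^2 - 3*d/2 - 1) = d^5 - 5*d^4/2 - 3*d^3/4 + 29*d^2/8 + d/8 - 3/4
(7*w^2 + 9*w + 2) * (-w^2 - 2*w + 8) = -7*w^4 - 23*w^3 + 36*w^2 + 68*w + 16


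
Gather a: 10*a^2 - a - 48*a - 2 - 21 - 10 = 10*a^2 - 49*a - 33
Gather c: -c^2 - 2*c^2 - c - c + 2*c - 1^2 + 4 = 3 - 3*c^2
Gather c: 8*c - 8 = 8*c - 8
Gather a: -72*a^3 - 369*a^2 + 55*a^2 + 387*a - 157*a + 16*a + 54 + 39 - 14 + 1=-72*a^3 - 314*a^2 + 246*a + 80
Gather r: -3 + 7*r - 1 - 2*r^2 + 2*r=-2*r^2 + 9*r - 4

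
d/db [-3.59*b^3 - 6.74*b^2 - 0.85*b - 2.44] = -10.77*b^2 - 13.48*b - 0.85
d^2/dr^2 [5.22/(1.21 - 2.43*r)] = -61.647156/(2.43*r - 1.21)^3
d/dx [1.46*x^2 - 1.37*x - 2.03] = 2.92*x - 1.37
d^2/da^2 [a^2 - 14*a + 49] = 2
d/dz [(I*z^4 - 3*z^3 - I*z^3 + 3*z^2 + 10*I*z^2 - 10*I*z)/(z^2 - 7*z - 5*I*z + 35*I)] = (2*I*z^5 + z^4*(12 - 22*I) + z^3*(-108 + 44*I) + z^2*(134 - 390*I) + z*(-700 + 210*I) + 350)/(z^4 + z^3*(-14 - 10*I) + z^2*(24 + 140*I) + z*(350 - 490*I) - 1225)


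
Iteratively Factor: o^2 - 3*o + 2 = (o - 2)*(o - 1)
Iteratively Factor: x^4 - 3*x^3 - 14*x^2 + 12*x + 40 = (x + 2)*(x^3 - 5*x^2 - 4*x + 20) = (x + 2)^2*(x^2 - 7*x + 10) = (x - 2)*(x + 2)^2*(x - 5)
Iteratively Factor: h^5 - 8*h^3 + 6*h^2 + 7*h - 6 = (h - 1)*(h^4 + h^3 - 7*h^2 - h + 6) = (h - 2)*(h - 1)*(h^3 + 3*h^2 - h - 3) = (h - 2)*(h - 1)^2*(h^2 + 4*h + 3) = (h - 2)*(h - 1)^2*(h + 1)*(h + 3)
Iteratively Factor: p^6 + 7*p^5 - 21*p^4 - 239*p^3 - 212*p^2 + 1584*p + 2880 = (p + 4)*(p^5 + 3*p^4 - 33*p^3 - 107*p^2 + 216*p + 720) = (p - 3)*(p + 4)*(p^4 + 6*p^3 - 15*p^2 - 152*p - 240) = (p - 3)*(p + 4)^2*(p^3 + 2*p^2 - 23*p - 60) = (p - 3)*(p + 3)*(p + 4)^2*(p^2 - p - 20) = (p - 3)*(p + 3)*(p + 4)^3*(p - 5)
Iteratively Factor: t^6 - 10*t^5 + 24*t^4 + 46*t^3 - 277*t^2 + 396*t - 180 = (t - 3)*(t^5 - 7*t^4 + 3*t^3 + 55*t^2 - 112*t + 60) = (t - 3)*(t - 2)*(t^4 - 5*t^3 - 7*t^2 + 41*t - 30) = (t - 3)*(t - 2)*(t + 3)*(t^3 - 8*t^2 + 17*t - 10) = (t - 3)*(t - 2)*(t - 1)*(t + 3)*(t^2 - 7*t + 10) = (t - 3)*(t - 2)^2*(t - 1)*(t + 3)*(t - 5)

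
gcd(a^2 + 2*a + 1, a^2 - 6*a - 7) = a + 1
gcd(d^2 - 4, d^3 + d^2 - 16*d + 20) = d - 2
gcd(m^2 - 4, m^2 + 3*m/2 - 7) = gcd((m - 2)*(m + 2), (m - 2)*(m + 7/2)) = m - 2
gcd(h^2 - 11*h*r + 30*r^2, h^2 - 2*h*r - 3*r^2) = 1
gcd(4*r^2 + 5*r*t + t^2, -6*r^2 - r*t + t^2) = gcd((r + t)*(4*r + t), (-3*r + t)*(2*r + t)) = 1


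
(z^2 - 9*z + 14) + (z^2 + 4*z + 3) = 2*z^2 - 5*z + 17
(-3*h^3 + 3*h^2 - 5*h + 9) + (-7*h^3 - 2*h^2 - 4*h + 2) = -10*h^3 + h^2 - 9*h + 11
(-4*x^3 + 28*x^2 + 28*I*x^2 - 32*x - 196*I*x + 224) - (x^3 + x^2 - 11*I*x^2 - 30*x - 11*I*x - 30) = -5*x^3 + 27*x^2 + 39*I*x^2 - 2*x - 185*I*x + 254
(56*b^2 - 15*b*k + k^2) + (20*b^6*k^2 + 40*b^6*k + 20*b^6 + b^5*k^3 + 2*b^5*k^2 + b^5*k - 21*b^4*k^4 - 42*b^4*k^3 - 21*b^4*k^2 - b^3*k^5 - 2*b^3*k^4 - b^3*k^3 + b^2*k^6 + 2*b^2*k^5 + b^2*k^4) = 20*b^6*k^2 + 40*b^6*k + 20*b^6 + b^5*k^3 + 2*b^5*k^2 + b^5*k - 21*b^4*k^4 - 42*b^4*k^3 - 21*b^4*k^2 - b^3*k^5 - 2*b^3*k^4 - b^3*k^3 + b^2*k^6 + 2*b^2*k^5 + b^2*k^4 + 56*b^2 - 15*b*k + k^2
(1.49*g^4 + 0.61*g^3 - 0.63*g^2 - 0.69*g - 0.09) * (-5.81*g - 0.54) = -8.6569*g^5 - 4.3487*g^4 + 3.3309*g^3 + 4.3491*g^2 + 0.8955*g + 0.0486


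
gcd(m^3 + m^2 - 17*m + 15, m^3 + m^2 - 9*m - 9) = m - 3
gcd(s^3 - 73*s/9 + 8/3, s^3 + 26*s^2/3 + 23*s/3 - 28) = s + 3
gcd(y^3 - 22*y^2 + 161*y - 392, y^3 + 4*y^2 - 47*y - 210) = y - 7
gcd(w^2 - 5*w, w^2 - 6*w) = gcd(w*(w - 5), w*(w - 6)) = w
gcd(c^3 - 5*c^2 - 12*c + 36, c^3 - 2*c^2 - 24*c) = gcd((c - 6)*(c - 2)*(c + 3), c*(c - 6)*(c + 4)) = c - 6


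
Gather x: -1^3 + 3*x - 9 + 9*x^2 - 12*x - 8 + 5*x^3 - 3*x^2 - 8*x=5*x^3 + 6*x^2 - 17*x - 18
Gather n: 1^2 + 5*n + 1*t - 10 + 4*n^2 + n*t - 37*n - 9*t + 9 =4*n^2 + n*(t - 32) - 8*t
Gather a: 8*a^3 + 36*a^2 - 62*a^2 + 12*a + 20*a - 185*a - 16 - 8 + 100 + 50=8*a^3 - 26*a^2 - 153*a + 126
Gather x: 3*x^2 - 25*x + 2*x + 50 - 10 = 3*x^2 - 23*x + 40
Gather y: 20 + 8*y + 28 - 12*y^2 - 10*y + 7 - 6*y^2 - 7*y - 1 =-18*y^2 - 9*y + 54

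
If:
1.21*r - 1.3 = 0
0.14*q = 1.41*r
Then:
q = 10.82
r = 1.07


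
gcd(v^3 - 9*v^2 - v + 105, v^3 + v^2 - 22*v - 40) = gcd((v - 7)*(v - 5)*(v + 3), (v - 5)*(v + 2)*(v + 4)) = v - 5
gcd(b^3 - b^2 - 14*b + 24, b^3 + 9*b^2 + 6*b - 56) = b^2 + 2*b - 8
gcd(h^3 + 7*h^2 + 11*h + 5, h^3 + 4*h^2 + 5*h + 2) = h^2 + 2*h + 1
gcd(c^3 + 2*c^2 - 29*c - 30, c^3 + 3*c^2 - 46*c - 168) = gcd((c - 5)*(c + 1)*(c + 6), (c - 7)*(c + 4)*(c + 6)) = c + 6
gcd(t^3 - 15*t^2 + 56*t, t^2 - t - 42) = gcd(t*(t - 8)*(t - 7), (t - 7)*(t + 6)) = t - 7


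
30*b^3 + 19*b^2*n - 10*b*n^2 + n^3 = (-6*b + n)*(-5*b + n)*(b + n)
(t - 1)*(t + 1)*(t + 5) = t^3 + 5*t^2 - t - 5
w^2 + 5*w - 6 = (w - 1)*(w + 6)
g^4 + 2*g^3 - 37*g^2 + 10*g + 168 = (g - 4)*(g - 3)*(g + 2)*(g + 7)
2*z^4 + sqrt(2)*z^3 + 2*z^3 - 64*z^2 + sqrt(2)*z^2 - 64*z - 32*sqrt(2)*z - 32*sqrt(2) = (z - 4*sqrt(2))*(z + 4*sqrt(2))*(sqrt(2)*z + 1)*(sqrt(2)*z + sqrt(2))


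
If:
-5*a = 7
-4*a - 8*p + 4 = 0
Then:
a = -7/5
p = 6/5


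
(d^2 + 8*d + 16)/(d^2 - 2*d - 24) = (d + 4)/(d - 6)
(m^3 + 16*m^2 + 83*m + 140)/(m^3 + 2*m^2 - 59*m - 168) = (m^2 + 9*m + 20)/(m^2 - 5*m - 24)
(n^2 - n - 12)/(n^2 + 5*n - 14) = (n^2 - n - 12)/(n^2 + 5*n - 14)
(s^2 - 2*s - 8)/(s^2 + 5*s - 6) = (s^2 - 2*s - 8)/(s^2 + 5*s - 6)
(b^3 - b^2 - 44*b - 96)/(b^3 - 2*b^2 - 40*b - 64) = (b + 3)/(b + 2)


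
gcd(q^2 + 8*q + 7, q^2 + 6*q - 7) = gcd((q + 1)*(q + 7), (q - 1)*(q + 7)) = q + 7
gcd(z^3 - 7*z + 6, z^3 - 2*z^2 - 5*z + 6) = z - 1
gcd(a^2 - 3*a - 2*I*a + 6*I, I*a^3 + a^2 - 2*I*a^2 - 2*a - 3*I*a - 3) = a - 3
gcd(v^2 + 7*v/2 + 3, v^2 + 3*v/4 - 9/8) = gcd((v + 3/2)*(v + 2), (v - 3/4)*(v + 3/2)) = v + 3/2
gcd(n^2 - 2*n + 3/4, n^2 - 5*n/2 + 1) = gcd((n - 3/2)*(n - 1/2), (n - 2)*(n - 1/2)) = n - 1/2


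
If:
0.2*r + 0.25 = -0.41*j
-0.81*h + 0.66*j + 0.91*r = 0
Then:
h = 0.725986148750376*r - 0.496838301716351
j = -0.48780487804878*r - 0.609756097560976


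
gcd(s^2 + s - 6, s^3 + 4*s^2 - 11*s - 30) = 1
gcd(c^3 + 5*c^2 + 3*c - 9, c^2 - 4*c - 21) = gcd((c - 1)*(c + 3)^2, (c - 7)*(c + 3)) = c + 3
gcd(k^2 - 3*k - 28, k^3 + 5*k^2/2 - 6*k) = k + 4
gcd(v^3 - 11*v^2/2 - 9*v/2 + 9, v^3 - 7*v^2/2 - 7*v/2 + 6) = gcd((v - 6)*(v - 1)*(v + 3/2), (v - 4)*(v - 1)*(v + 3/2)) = v^2 + v/2 - 3/2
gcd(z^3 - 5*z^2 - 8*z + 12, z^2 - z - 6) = z + 2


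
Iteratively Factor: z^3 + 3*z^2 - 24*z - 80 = (z + 4)*(z^2 - z - 20) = (z - 5)*(z + 4)*(z + 4)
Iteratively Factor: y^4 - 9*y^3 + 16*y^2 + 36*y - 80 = (y - 5)*(y^3 - 4*y^2 - 4*y + 16) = (y - 5)*(y - 2)*(y^2 - 2*y - 8) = (y - 5)*(y - 2)*(y + 2)*(y - 4)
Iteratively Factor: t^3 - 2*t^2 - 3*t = (t - 3)*(t^2 + t) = (t - 3)*(t + 1)*(t)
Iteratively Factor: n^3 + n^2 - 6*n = (n - 2)*(n^2 + 3*n) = (n - 2)*(n + 3)*(n)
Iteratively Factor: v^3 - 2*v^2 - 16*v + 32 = (v + 4)*(v^2 - 6*v + 8) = (v - 2)*(v + 4)*(v - 4)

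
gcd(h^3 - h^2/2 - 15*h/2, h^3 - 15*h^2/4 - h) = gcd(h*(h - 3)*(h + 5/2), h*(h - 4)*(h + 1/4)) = h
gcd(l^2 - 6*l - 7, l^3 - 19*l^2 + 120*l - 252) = l - 7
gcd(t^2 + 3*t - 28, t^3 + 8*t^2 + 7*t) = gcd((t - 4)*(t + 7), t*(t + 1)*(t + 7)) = t + 7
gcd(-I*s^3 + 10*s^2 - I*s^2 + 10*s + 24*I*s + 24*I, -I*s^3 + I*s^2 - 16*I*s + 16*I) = s + 4*I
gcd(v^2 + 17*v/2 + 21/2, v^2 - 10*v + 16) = 1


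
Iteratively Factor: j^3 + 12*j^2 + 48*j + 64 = (j + 4)*(j^2 + 8*j + 16) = (j + 4)^2*(j + 4)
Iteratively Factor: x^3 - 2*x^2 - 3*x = (x + 1)*(x^2 - 3*x) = x*(x + 1)*(x - 3)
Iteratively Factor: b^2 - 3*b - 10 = (b + 2)*(b - 5)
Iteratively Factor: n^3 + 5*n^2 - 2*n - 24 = (n + 3)*(n^2 + 2*n - 8) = (n + 3)*(n + 4)*(n - 2)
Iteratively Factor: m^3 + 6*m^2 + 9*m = (m + 3)*(m^2 + 3*m) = (m + 3)^2*(m)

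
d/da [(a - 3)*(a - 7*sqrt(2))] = 2*a - 7*sqrt(2) - 3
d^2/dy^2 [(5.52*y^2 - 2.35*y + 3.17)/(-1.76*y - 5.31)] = (2.8421709430404e-14*y - 374.848048)/(5.451776*y^3 + 49.344768*y^2 + 148.875408*y + 149.721291)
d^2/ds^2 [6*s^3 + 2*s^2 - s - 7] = 36*s + 4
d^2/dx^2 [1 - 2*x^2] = -4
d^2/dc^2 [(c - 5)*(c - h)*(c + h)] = 6*c - 10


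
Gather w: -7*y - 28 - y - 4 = -8*y - 32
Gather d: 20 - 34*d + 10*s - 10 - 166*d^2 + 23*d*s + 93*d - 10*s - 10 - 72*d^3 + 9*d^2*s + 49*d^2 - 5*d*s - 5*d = -72*d^3 + d^2*(9*s - 117) + d*(18*s + 54)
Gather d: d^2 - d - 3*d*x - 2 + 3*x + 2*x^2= d^2 + d*(-3*x - 1) + 2*x^2 + 3*x - 2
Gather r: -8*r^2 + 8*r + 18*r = -8*r^2 + 26*r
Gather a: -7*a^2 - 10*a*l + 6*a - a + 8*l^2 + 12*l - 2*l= -7*a^2 + a*(5 - 10*l) + 8*l^2 + 10*l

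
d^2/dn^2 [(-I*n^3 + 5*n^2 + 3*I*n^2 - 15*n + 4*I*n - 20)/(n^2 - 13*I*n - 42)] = (n^3*(-108 + 392*I) + n^2*(4416 + 756*I) + n*(-3780 - 8016*I) + 27088 + 26964*I)/(n^6 - 39*I*n^5 - 633*n^4 + 5473*I*n^3 + 26586*n^2 - 68796*I*n - 74088)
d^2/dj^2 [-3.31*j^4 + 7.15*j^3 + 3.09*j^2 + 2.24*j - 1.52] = -39.72*j^2 + 42.9*j + 6.18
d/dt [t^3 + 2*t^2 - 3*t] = 3*t^2 + 4*t - 3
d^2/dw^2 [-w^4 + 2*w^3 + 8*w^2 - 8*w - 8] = -12*w^2 + 12*w + 16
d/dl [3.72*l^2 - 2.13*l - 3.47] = 7.44*l - 2.13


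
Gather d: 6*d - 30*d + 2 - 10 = -24*d - 8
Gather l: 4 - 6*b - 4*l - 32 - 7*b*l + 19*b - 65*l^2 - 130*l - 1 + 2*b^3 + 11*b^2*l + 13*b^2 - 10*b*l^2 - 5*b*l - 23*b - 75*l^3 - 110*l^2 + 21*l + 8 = 2*b^3 + 13*b^2 - 10*b - 75*l^3 + l^2*(-10*b - 175) + l*(11*b^2 - 12*b - 113) - 21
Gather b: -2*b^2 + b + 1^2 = -2*b^2 + b + 1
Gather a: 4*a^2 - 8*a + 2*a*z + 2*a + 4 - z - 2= 4*a^2 + a*(2*z - 6) - z + 2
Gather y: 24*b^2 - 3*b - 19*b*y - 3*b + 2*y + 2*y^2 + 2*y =24*b^2 - 6*b + 2*y^2 + y*(4 - 19*b)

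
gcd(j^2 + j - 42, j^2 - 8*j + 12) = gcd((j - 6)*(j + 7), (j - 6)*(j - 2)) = j - 6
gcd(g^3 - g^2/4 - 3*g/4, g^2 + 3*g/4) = g^2 + 3*g/4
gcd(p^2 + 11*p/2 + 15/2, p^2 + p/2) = 1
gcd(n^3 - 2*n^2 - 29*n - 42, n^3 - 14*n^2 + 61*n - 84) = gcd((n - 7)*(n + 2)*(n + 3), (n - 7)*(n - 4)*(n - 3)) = n - 7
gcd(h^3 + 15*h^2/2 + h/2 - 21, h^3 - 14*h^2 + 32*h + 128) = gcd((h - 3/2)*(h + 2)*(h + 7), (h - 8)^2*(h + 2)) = h + 2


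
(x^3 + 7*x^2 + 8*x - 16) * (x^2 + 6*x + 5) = x^5 + 13*x^4 + 55*x^3 + 67*x^2 - 56*x - 80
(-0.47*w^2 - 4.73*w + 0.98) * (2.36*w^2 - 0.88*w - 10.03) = -1.1092*w^4 - 10.7492*w^3 + 11.1893*w^2 + 46.5795*w - 9.8294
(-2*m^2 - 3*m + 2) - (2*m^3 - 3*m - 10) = -2*m^3 - 2*m^2 + 12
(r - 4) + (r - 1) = 2*r - 5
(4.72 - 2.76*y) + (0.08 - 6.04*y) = 4.8 - 8.8*y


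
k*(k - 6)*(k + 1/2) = k^3 - 11*k^2/2 - 3*k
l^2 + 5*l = l*(l + 5)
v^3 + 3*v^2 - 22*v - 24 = (v - 4)*(v + 1)*(v + 6)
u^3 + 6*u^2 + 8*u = u*(u + 2)*(u + 4)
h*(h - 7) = h^2 - 7*h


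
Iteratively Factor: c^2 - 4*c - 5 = (c + 1)*(c - 5)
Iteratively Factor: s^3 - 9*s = (s + 3)*(s^2 - 3*s) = s*(s + 3)*(s - 3)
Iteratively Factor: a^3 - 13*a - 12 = (a + 3)*(a^2 - 3*a - 4) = (a - 4)*(a + 3)*(a + 1)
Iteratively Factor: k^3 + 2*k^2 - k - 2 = (k + 1)*(k^2 + k - 2) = (k - 1)*(k + 1)*(k + 2)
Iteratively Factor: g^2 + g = (g)*(g + 1)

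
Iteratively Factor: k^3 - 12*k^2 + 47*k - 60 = (k - 4)*(k^2 - 8*k + 15) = (k - 4)*(k - 3)*(k - 5)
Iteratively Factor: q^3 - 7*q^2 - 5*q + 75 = (q + 3)*(q^2 - 10*q + 25) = (q - 5)*(q + 3)*(q - 5)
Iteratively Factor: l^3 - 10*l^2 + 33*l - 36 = (l - 4)*(l^2 - 6*l + 9) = (l - 4)*(l - 3)*(l - 3)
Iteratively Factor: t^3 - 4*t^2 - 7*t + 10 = (t - 5)*(t^2 + t - 2) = (t - 5)*(t - 1)*(t + 2)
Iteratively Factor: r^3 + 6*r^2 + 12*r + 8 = (r + 2)*(r^2 + 4*r + 4) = (r + 2)^2*(r + 2)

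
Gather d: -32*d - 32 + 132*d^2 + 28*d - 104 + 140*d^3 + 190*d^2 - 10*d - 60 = 140*d^3 + 322*d^2 - 14*d - 196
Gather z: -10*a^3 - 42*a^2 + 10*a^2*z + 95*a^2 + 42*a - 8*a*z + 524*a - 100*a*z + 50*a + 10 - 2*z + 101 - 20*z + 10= -10*a^3 + 53*a^2 + 616*a + z*(10*a^2 - 108*a - 22) + 121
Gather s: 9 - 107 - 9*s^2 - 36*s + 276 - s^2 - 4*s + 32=-10*s^2 - 40*s + 210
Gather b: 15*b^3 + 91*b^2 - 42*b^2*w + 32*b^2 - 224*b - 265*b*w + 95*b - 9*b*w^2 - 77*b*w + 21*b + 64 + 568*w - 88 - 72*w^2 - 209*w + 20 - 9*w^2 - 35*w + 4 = 15*b^3 + b^2*(123 - 42*w) + b*(-9*w^2 - 342*w - 108) - 81*w^2 + 324*w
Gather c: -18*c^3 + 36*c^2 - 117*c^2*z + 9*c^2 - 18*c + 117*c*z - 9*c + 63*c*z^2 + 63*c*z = -18*c^3 + c^2*(45 - 117*z) + c*(63*z^2 + 180*z - 27)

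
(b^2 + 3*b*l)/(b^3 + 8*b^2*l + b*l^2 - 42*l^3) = b/(b^2 + 5*b*l - 14*l^2)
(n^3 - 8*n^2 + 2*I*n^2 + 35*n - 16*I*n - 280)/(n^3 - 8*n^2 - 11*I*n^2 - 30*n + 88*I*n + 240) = (n + 7*I)/(n - 6*I)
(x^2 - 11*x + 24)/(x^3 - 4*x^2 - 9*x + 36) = (x - 8)/(x^2 - x - 12)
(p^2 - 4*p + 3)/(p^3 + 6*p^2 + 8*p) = (p^2 - 4*p + 3)/(p*(p^2 + 6*p + 8))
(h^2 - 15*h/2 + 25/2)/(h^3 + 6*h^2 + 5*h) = (2*h^2 - 15*h + 25)/(2*h*(h^2 + 6*h + 5))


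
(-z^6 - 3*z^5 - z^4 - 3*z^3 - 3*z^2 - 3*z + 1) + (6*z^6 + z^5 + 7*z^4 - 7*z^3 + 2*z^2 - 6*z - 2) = 5*z^6 - 2*z^5 + 6*z^4 - 10*z^3 - z^2 - 9*z - 1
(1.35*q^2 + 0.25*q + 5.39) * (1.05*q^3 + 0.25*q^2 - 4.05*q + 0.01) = 1.4175*q^5 + 0.6*q^4 + 0.254499999999999*q^3 + 0.3485*q^2 - 21.827*q + 0.0539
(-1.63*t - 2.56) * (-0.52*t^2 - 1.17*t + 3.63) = 0.8476*t^3 + 3.2383*t^2 - 2.9217*t - 9.2928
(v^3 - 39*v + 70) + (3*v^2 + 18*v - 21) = v^3 + 3*v^2 - 21*v + 49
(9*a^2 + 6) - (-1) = 9*a^2 + 7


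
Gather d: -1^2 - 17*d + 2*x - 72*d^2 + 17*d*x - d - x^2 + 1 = -72*d^2 + d*(17*x - 18) - x^2 + 2*x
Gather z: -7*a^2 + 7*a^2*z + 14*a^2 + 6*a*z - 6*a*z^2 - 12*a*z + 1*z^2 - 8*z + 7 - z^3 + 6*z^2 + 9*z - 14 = 7*a^2 - z^3 + z^2*(7 - 6*a) + z*(7*a^2 - 6*a + 1) - 7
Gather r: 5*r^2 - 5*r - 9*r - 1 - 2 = 5*r^2 - 14*r - 3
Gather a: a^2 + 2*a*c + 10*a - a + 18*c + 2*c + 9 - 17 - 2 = a^2 + a*(2*c + 9) + 20*c - 10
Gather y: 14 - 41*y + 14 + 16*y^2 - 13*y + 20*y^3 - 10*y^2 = 20*y^3 + 6*y^2 - 54*y + 28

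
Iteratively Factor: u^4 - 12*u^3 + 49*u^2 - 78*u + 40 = (u - 1)*(u^3 - 11*u^2 + 38*u - 40) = (u - 2)*(u - 1)*(u^2 - 9*u + 20) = (u - 5)*(u - 2)*(u - 1)*(u - 4)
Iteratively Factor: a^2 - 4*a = (a)*(a - 4)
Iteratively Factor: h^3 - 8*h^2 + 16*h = (h)*(h^2 - 8*h + 16) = h*(h - 4)*(h - 4)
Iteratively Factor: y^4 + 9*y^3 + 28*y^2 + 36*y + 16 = (y + 4)*(y^3 + 5*y^2 + 8*y + 4) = (y + 1)*(y + 4)*(y^2 + 4*y + 4) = (y + 1)*(y + 2)*(y + 4)*(y + 2)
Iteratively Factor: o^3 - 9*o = (o)*(o^2 - 9) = o*(o - 3)*(o + 3)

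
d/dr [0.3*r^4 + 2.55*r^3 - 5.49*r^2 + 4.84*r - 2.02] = 1.2*r^3 + 7.65*r^2 - 10.98*r + 4.84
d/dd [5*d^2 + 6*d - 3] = 10*d + 6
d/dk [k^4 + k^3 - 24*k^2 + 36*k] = 4*k^3 + 3*k^2 - 48*k + 36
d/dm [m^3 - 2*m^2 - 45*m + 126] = 3*m^2 - 4*m - 45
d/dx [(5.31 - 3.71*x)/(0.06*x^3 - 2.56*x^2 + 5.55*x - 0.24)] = (0.4452*x^3 - 10.4534*x^2 + 27.1872*x - 28.5801)/(0.0036*x^6 - 0.3072*x^5 + 7.2196*x^4 - 28.4448*x^3 + 32.0313*x^2 - 2.664*x + 0.0576)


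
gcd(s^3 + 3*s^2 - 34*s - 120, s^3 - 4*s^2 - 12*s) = s - 6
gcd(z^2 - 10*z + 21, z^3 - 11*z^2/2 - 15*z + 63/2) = z - 7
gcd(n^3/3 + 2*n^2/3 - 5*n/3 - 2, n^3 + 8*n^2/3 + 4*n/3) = 1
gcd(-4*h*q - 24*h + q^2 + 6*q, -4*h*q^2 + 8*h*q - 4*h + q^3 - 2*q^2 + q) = -4*h + q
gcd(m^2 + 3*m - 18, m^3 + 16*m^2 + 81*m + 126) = m + 6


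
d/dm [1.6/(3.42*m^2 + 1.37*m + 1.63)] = (-10.944*m - 2.192)/(3.42*m^2 + 1.37*m + 1.63)^2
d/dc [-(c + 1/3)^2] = -2*c - 2/3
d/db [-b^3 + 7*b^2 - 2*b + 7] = -3*b^2 + 14*b - 2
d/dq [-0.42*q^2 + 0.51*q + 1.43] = 0.51 - 0.84*q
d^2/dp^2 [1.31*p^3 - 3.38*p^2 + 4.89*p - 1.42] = 7.86*p - 6.76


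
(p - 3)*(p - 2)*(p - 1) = p^3 - 6*p^2 + 11*p - 6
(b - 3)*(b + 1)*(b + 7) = b^3 + 5*b^2 - 17*b - 21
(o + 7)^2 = o^2 + 14*o + 49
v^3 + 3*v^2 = v^2*(v + 3)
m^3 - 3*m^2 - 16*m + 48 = (m - 4)*(m - 3)*(m + 4)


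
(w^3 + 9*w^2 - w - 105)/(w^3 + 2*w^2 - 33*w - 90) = (w^2 + 4*w - 21)/(w^2 - 3*w - 18)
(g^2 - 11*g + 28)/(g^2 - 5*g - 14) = (g - 4)/(g + 2)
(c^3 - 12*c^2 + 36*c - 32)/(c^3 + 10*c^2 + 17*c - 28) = (c^3 - 12*c^2 + 36*c - 32)/(c^3 + 10*c^2 + 17*c - 28)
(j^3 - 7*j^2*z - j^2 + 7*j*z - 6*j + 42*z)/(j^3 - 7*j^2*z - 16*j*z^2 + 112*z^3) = (-j^2 + j + 6)/(-j^2 + 16*z^2)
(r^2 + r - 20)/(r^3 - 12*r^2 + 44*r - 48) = (r + 5)/(r^2 - 8*r + 12)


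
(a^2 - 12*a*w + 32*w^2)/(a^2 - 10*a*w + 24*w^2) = (-a + 8*w)/(-a + 6*w)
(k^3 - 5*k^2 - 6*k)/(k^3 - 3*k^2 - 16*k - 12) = k/(k + 2)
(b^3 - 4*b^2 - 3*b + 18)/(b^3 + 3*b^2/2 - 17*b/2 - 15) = 2*(b - 3)/(2*b + 5)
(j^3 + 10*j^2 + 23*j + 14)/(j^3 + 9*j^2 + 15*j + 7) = (j + 2)/(j + 1)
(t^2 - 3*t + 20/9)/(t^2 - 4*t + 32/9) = (3*t - 5)/(3*t - 8)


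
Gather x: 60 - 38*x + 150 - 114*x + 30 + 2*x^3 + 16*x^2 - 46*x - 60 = 2*x^3 + 16*x^2 - 198*x + 180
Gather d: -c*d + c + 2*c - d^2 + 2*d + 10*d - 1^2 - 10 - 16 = 3*c - d^2 + d*(12 - c) - 27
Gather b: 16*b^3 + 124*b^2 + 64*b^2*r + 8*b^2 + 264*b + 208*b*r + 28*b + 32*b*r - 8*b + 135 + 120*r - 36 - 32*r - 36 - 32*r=16*b^3 + b^2*(64*r + 132) + b*(240*r + 284) + 56*r + 63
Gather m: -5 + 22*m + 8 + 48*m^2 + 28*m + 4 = 48*m^2 + 50*m + 7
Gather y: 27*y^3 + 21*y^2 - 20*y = 27*y^3 + 21*y^2 - 20*y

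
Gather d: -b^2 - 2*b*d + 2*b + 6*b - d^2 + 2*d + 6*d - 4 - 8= -b^2 + 8*b - d^2 + d*(8 - 2*b) - 12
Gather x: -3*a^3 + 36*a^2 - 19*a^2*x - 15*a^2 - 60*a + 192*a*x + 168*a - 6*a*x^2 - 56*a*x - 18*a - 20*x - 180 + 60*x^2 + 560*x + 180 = -3*a^3 + 21*a^2 + 90*a + x^2*(60 - 6*a) + x*(-19*a^2 + 136*a + 540)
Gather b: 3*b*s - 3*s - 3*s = 3*b*s - 6*s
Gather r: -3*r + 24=24 - 3*r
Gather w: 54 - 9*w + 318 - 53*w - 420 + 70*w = 8*w - 48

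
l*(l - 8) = l^2 - 8*l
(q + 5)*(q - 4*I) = q^2 + 5*q - 4*I*q - 20*I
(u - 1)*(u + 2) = u^2 + u - 2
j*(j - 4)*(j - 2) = j^3 - 6*j^2 + 8*j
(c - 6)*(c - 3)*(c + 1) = c^3 - 8*c^2 + 9*c + 18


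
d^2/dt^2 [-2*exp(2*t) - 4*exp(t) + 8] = (-8*exp(t) - 4)*exp(t)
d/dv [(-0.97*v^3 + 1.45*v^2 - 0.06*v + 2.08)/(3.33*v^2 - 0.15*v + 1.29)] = (-3.2301*v^4 + 0.291*v^3 - 3.7716*v^2 - 10.1118*v + 0.2346)/(11.0889*v^4 - 0.999*v^3 + 8.6139*v^2 - 0.387*v + 1.6641)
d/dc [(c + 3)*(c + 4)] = 2*c + 7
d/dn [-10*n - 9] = -10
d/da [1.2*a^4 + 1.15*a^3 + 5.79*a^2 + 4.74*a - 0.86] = 4.8*a^3 + 3.45*a^2 + 11.58*a + 4.74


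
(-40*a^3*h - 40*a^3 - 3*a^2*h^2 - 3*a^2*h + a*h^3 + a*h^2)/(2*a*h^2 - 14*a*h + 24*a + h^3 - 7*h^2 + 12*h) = a*(-40*a^2*h - 40*a^2 - 3*a*h^2 - 3*a*h + h^3 + h^2)/(2*a*h^2 - 14*a*h + 24*a + h^3 - 7*h^2 + 12*h)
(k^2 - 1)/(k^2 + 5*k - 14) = (k^2 - 1)/(k^2 + 5*k - 14)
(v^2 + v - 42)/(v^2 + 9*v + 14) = (v - 6)/(v + 2)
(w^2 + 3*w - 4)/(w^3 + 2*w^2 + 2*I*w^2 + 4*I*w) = (w^2 + 3*w - 4)/(w*(w^2 + 2*w*(1 + I) + 4*I))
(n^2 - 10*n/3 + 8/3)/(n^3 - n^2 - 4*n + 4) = (n - 4/3)/(n^2 + n - 2)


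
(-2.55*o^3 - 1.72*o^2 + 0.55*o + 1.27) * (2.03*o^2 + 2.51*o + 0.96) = -5.1765*o^5 - 9.8921*o^4 - 5.6487*o^3 + 2.3074*o^2 + 3.7157*o + 1.2192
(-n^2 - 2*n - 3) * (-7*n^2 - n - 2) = 7*n^4 + 15*n^3 + 25*n^2 + 7*n + 6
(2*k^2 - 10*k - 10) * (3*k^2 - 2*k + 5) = 6*k^4 - 34*k^3 - 30*k - 50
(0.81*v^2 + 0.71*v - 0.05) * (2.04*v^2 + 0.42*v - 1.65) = 1.6524*v^4 + 1.7886*v^3 - 1.1403*v^2 - 1.1925*v + 0.0825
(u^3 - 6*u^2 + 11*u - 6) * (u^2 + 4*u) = u^5 - 2*u^4 - 13*u^3 + 38*u^2 - 24*u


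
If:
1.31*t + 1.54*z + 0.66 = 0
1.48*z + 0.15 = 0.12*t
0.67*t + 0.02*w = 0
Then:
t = -0.35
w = 11.77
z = -0.13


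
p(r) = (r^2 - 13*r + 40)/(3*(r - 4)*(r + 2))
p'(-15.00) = 0.02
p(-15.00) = 0.62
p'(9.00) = 0.02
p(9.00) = 0.02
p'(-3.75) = 1.27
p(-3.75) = 2.53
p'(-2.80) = 6.07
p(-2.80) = 5.16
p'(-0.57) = 1.89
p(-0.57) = -2.43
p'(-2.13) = 230.11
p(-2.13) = 30.21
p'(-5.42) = 0.33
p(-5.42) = 1.45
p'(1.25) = 0.34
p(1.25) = -0.94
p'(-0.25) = 1.26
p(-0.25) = -1.94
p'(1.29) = 0.33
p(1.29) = -0.93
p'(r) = (2*r - 13)/(3*(r - 4)*(r + 2)) - (r^2 - 13*r + 40)/(3*(r - 4)*(r + 2)^2) - (r^2 - 13*r + 40)/(3*(r - 4)^2*(r + 2))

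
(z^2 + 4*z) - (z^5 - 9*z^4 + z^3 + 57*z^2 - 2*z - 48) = -z^5 + 9*z^4 - z^3 - 56*z^2 + 6*z + 48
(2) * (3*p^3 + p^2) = 6*p^3 + 2*p^2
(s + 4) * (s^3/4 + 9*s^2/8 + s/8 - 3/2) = s^4/4 + 17*s^3/8 + 37*s^2/8 - s - 6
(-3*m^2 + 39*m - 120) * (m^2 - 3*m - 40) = -3*m^4 + 48*m^3 - 117*m^2 - 1200*m + 4800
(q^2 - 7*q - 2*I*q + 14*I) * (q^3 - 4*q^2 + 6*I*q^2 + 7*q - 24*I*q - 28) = q^5 - 11*q^4 + 4*I*q^4 + 47*q^3 - 44*I*q^3 - 209*q^2 + 98*I*q^2 + 532*q + 154*I*q - 392*I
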